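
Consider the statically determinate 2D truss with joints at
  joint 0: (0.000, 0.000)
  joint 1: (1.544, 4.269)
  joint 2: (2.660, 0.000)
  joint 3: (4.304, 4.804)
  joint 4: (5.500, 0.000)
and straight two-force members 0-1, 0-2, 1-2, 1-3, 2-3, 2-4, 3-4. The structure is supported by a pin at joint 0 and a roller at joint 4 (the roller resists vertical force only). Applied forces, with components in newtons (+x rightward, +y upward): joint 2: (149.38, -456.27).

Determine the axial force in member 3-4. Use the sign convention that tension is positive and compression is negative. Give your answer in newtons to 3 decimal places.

N=5 nodes, M=7 members, R=3 reactions → 2N=10, M+R=10
member 0 (0-1): L=4.5396, (cx,cy)=(0.3401,0.9404)
member 1 (0-2): L=2.6600, (cx,cy)=(1.0000,0.0000)
member 2 (1-2): L=4.4125, (cx,cy)=(0.2529,-0.9675)
member 3 (1-3): L=2.8114, (cx,cy)=(0.9817,0.1903)
member 4 (2-3): L=5.0775, (cx,cy)=(0.3238,0.9461)
member 5 (2-4): L=2.8400, (cx,cy)=(1.0000,0.0000)
member 6 (3-4): L=4.9506, (cx,cy)=(0.2416,-0.9704)
solve A·x = −loads:
  F[0-1] = -250.5373 N (compression)
  F[0-2] = +234.5916 N (tension)
  F[1-2] = +215.5247 N (tension)
  F[1-3] = -142.3229 N (compression)
  F[2-3] = +261.8583 N (tension)
  F[2-4] = +54.9375 N (tension)
  F[3-4] = -227.4046 N (compression)
  Rx@0 = -149.3800 N
  Ry@0 = +235.6012 N
  Ry@4 = +220.6688 N

-227.405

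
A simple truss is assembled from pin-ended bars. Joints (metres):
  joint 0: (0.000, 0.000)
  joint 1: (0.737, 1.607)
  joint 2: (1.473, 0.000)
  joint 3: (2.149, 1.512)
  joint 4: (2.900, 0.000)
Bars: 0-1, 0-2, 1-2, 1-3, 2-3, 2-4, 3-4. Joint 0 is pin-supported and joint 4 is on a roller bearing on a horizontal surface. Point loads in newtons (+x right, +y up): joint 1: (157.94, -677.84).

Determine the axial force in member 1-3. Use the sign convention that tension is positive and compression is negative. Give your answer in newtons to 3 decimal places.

-238.559

N=5 nodes, M=7 members, R=3 reactions → 2N=10, M+R=10
member 0 (0-1): L=1.7679, (cx,cy)=(0.4169,0.9090)
member 1 (0-2): L=1.4730, (cx,cy)=(1.0000,0.0000)
member 2 (1-2): L=1.7675, (cx,cy)=(0.4164,-0.9092)
member 3 (1-3): L=1.4152, (cx,cy)=(0.9977,-0.0671)
member 4 (2-3): L=1.6562, (cx,cy)=(0.4082,0.9129)
member 5 (2-4): L=1.4270, (cx,cy)=(1.0000,0.0000)
member 6 (3-4): L=1.6882, (cx,cy)=(0.4448,-0.8956)
solve A·x = −loads:
  F[0-1] = -459.9229 N (compression)
  F[0-2] = +349.6676 N (tension)
  F[1-2] = -268.1218 N (compression)
  F[1-3] = -238.5594 N (compression)
  F[2-3] = +267.0257 N (tension)
  F[2-4] = +129.0336 N (tension)
  F[3-4] = -290.0657 N (compression)
  Rx@0 = -157.9400 N
  Ry@0 = +418.0546 N
  Ry@4 = +259.7854 N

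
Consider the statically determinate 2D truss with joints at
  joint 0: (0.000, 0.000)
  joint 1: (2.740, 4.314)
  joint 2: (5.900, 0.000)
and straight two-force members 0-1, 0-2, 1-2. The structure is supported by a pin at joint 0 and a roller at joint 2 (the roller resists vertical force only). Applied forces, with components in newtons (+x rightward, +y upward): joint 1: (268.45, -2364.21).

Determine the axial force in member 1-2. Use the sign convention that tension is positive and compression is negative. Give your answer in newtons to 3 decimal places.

-1604.315

N=3 nodes, M=3 members, R=3 reactions → 2N=6, M+R=6
member 0 (0-1): L=5.1106, (cx,cy)=(0.5361,0.8441)
member 1 (0-2): L=5.9000, (cx,cy)=(1.0000,0.0000)
member 2 (1-2): L=5.3475, (cx,cy)=(0.5909,-0.8067)
solve A·x = −loads:
  F[0-1] = -1267.5415 N (compression)
  F[0-2] = +948.0309 N (tension)
  F[1-2] = -1604.3146 N (compression)
  Rx@0 = -268.4500 N
  Ry@0 = +1069.9678 N
  Ry@2 = +1294.2422 N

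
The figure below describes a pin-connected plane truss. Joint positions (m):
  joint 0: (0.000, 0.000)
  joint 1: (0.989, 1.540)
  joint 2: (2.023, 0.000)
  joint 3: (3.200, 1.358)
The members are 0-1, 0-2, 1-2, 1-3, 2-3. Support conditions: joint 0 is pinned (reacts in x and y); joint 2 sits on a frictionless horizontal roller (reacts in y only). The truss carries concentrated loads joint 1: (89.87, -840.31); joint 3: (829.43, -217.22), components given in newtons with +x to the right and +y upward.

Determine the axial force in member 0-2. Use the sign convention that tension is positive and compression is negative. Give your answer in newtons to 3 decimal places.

712.462

N=4 nodes, M=5 members, R=3 reactions → 2N=8, M+R=8
member 0 (0-1): L=1.8302, (cx,cy)=(0.5404,0.8414)
member 1 (0-2): L=2.0230, (cx,cy)=(1.0000,0.0000)
member 2 (1-2): L=1.8549, (cx,cy)=(0.5574,-0.8302)
member 3 (1-3): L=2.2185, (cx,cy)=(0.9966,-0.0820)
member 4 (2-3): L=1.7971, (cx,cy)=(0.6550,0.7557)
solve A·x = −loads:
  F[0-1] = +382.7697 N (tension)
  F[0-2] = +712.4624 N (tension)
  F[1-2] = -1494.2725 N (compression)
  F[1-3] = +953.1390 N (tension)
  F[2-3] = -183.9772 N (compression)
  Rx@0 = -919.3000 N
  Ry@0 = -322.0727 N
  Ry@2 = +1379.6027 N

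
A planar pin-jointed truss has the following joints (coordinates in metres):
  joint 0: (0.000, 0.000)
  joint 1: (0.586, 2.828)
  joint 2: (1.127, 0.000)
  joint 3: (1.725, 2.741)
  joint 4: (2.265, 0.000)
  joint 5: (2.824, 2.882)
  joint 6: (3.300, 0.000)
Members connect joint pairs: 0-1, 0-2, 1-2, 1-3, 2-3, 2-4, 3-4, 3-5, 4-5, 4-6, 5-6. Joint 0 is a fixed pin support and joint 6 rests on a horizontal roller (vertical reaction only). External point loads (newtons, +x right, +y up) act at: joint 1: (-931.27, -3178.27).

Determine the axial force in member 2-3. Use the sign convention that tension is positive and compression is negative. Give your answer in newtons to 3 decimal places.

-224.937

N=7 nodes, M=11 members, R=3 reactions → 2N=14, M+R=14
member 0 (0-1): L=2.8881, (cx,cy)=(0.2029,0.9792)
member 1 (0-2): L=1.1270, (cx,cy)=(1.0000,0.0000)
member 2 (1-2): L=2.8793, (cx,cy)=(0.1879,-0.9822)
member 3 (1-3): L=1.1423, (cx,cy)=(0.9971,-0.0762)
member 4 (2-3): L=2.8055, (cx,cy)=(0.2132,0.9770)
member 5 (2-4): L=1.1380, (cx,cy)=(1.0000,0.0000)
member 6 (3-4): L=2.7937, (cx,cy)=(0.1933,-0.9811)
member 7 (3-5): L=1.1080, (cx,cy)=(0.9919,0.1273)
member 8 (4-5): L=2.9357, (cx,cy)=(0.1904,0.9817)
member 9 (4-6): L=1.0350, (cx,cy)=(1.0000,0.0000)
member 10 (5-6): L=2.9210, (cx,cy)=(0.1630,-0.9866)
solve A·x = −loads:
  F[0-1] = -3484.4370 N (compression)
  F[0-2] = -224.2663 N (compression)
  F[1-2] = +223.7528 N (tension)
  F[1-3] = +182.7553 N (tension)
  F[2-3] = -224.9371 N (compression)
  F[2-4] = -134.2781 N (compression)
  F[3-4] = +249.4324 N (tension)
  F[3-5] = +86.7700 N (tension)
  F[4-5] = -249.2894 N (compression)
  F[4-6] = -38.5964 N (compression)
  F[5-6] = +236.8524 N (tension)
  Rx@0 = +931.2700 N
  Ry@0 = +3411.9565 N
  Ry@6 = -233.6865 N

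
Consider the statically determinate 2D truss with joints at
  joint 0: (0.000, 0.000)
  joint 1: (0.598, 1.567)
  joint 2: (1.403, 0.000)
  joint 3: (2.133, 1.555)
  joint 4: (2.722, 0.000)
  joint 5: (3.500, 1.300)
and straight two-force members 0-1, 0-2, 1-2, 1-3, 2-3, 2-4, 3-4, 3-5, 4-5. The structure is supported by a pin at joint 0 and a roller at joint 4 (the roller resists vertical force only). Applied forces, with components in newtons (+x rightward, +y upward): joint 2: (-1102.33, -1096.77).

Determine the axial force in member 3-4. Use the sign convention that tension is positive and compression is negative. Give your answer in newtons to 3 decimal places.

-604.502

N=6 nodes, M=9 members, R=3 reactions → 2N=12, M+R=12
member 0 (0-1): L=1.6772, (cx,cy)=(0.3565,0.9343)
member 1 (0-2): L=1.4030, (cx,cy)=(1.0000,0.0000)
member 2 (1-2): L=1.7617, (cx,cy)=(0.4570,-0.8895)
member 3 (1-3): L=1.5350, (cx,cy)=(1.0000,-0.0078)
member 4 (2-3): L=1.7178, (cx,cy)=(0.4250,0.9052)
member 5 (2-4): L=1.3190, (cx,cy)=(1.0000,0.0000)
member 6 (3-4): L=1.6628, (cx,cy)=(0.3542,-0.9352)
member 7 (3-5): L=1.3906, (cx,cy)=(0.9830,-0.1834)
member 8 (4-5): L=1.5150, (cx,cy)=(0.5135,0.8581)
solve A·x = −loads:
  F[0-1] = -568.8468 N (compression)
  F[0-2] = -899.5130 N (compression)
  F[1-2] = +601.6882 N (tension)
  F[1-3] = -477.7733 N (compression)
  F[2-3] = +620.3760 N (tension)
  F[2-4] = +214.1263 N (tension)
  F[3-4] = -604.5024 N (compression)
  F[3-5] = -0.0000 N (compression)
  F[4-5] = +0.0000 N (tension)
  Rx@0 = +1102.3300 N
  Ry@0 = +531.4620 N
  Ry@4 = +565.3080 N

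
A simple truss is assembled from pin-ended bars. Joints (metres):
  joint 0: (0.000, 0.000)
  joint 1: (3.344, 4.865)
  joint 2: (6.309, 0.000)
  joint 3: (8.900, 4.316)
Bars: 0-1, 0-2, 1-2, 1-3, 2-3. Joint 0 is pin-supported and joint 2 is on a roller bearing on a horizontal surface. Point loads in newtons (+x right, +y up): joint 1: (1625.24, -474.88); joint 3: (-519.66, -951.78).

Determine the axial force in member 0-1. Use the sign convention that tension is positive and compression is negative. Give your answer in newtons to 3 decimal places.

1292.882

N=4 nodes, M=5 members, R=3 reactions → 2N=8, M+R=8
member 0 (0-1): L=5.9034, (cx,cy)=(0.5664,0.8241)
member 1 (0-2): L=6.3090, (cx,cy)=(1.0000,0.0000)
member 2 (1-2): L=5.6973, (cx,cy)=(0.5204,-0.8539)
member 3 (1-3): L=5.5831, (cx,cy)=(0.9952,-0.0983)
member 4 (2-3): L=5.0340, (cx,cy)=(0.5147,0.8574)
solve A·x = −loads:
  F[0-1] = +1292.8821 N (tension)
  F[0-2] = +373.2273 N (tension)
  F[1-2] = -1809.5148 N (compression)
  F[1-3] = +49.0585 N (tension)
  F[2-3] = -1104.4890 N (compression)
  Rx@0 = -1105.5800 N
  Ry@0 = -1065.4593 N
  Ry@2 = +2492.1193 N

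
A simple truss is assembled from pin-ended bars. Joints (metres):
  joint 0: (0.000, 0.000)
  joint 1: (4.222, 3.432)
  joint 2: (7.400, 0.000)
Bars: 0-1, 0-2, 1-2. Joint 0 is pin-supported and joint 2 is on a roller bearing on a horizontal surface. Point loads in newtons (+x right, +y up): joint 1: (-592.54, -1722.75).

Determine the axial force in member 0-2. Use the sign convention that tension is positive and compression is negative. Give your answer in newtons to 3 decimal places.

655.683

N=3 nodes, M=3 members, R=3 reactions → 2N=6, M+R=6
member 0 (0-1): L=5.4409, (cx,cy)=(0.7760,0.6308)
member 1 (0-2): L=7.4000, (cx,cy)=(1.0000,0.0000)
member 2 (1-2): L=4.6774, (cx,cy)=(0.6794,-0.7337)
solve A·x = −loads:
  F[0-1] = -1608.6017 N (compression)
  F[0-2] = +655.6831 N (tension)
  F[1-2] = -965.0437 N (compression)
  Rx@0 = +592.5400 N
  Ry@0 = +1014.6617 N
  Ry@2 = +708.0883 N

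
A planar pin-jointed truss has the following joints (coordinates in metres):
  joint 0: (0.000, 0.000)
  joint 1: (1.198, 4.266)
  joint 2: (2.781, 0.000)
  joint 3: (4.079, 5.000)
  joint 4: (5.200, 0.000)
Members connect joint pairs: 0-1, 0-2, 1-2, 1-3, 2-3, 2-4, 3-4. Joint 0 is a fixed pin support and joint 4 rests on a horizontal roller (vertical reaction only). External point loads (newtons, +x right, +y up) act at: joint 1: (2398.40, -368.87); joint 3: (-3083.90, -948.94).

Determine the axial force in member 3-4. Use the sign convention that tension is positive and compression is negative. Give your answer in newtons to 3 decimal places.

N=5 nodes, M=7 members, R=3 reactions → 2N=10, M+R=10
member 0 (0-1): L=4.4310, (cx,cy)=(0.2704,0.9628)
member 1 (0-2): L=2.7810, (cx,cy)=(1.0000,0.0000)
member 2 (1-2): L=4.5502, (cx,cy)=(0.3479,-0.9375)
member 3 (1-3): L=2.9730, (cx,cy)=(0.9690,0.2469)
member 4 (2-3): L=5.1657, (cx,cy)=(0.2513,0.9679)
member 5 (2-4): L=2.4190, (cx,cy)=(1.0000,0.0000)
member 6 (3-4): L=5.1241, (cx,cy)=(0.2188,-0.9758)
solve A·x = −loads:
  F[0-1] = -1543.6240 N (compression)
  F[0-2] = -268.1558 N (compression)
  F[1-2] = +389.6936 N (tension)
  F[1-3] = -3045.5941 N (compression)
  F[2-3] = -377.4611 N (compression)
  F[2-4] = -37.7386 N (compression)
  F[3-4] = +172.5042 N (tension)
  Rx@0 = +685.5000 N
  Ry@0 = +1486.1356 N
  Ry@4 = -168.3256 N

172.504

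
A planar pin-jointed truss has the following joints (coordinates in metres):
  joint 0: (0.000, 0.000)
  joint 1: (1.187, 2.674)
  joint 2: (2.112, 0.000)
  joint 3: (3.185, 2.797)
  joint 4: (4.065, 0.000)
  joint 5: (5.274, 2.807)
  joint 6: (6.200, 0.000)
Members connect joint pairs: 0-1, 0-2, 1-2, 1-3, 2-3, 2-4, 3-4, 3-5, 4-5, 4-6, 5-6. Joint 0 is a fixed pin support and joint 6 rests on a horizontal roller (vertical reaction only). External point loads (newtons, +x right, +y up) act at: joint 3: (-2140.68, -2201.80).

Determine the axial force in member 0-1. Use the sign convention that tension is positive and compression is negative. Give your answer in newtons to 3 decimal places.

N=7 nodes, M=11 members, R=3 reactions → 2N=14, M+R=14
member 0 (0-1): L=2.9256, (cx,cy)=(0.4057,0.9140)
member 1 (0-2): L=2.1120, (cx,cy)=(1.0000,0.0000)
member 2 (1-2): L=2.8295, (cx,cy)=(0.3269,-0.9451)
member 3 (1-3): L=2.0018, (cx,cy)=(0.9981,0.0614)
member 4 (2-3): L=2.9958, (cx,cy)=(0.3582,0.9337)
member 5 (2-4): L=1.9530, (cx,cy)=(1.0000,0.0000)
member 6 (3-4): L=2.9322, (cx,cy)=(0.3001,-0.9539)
member 7 (3-5): L=2.0890, (cx,cy)=(1.0000,0.0048)
member 8 (4-5): L=3.0563, (cx,cy)=(0.3956,0.9184)
member 9 (4-6): L=2.1350, (cx,cy)=(1.0000,0.0000)
member 10 (5-6): L=2.9558, (cx,cy)=(0.3133,-0.9497)
solve A·x = −loads:
  F[0-1] = -2228.0621 N (compression)
  F[0-2] = -1236.6970 N (compression)
  F[1-2] = +2052.2481 N (tension)
  F[1-3] = -1577.8780 N (compression)
  F[2-3] = -2077.3025 N (compression)
  F[2-4] = +178.2516 N (tension)
  F[3-4] = -173.9869 N (compression)
  F[3-5] = -126.0362 N (compression)
  F[4-5] = +180.7061 N (tension)
  F[4-6] = +54.5516 N (tension)
  F[5-6] = -174.1287 N (compression)
  Rx@0 = +2140.6800 N
  Ry@0 = +2036.4369 N
  Ry@6 = +165.3631 N

-2228.062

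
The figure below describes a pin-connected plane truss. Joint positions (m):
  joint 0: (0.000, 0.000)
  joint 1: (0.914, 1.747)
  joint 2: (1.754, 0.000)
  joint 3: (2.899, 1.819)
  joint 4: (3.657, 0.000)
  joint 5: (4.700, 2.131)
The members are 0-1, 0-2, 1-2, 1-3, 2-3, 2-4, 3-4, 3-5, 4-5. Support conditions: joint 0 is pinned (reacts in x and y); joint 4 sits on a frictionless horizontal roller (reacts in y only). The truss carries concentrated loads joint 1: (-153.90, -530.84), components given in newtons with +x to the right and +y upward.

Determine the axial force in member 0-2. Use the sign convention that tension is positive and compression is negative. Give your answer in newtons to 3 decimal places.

92.878

N=6 nodes, M=9 members, R=3 reactions → 2N=12, M+R=12
member 0 (0-1): L=1.9717, (cx,cy)=(0.4636,0.8861)
member 1 (0-2): L=1.7540, (cx,cy)=(1.0000,0.0000)
member 2 (1-2): L=1.9385, (cx,cy)=(0.4333,-0.9012)
member 3 (1-3): L=1.9863, (cx,cy)=(0.9993,0.0362)
member 4 (2-3): L=2.1494, (cx,cy)=(0.5327,0.8463)
member 5 (2-4): L=1.9030, (cx,cy)=(1.0000,0.0000)
member 6 (3-4): L=1.9706, (cx,cy)=(0.3847,-0.9231)
member 7 (3-5): L=1.8278, (cx,cy)=(0.9853,0.1707)
member 8 (4-5): L=2.3726, (cx,cy)=(0.4396,0.8982)
solve A·x = −loads:
  F[0-1] = -532.3416 N (compression)
  F[0-2] = +92.8782 N (tension)
  F[1-2] = -68.1851 N (compression)
  F[1-3] = -63.3728 N (compression)
  F[2-3] = +72.6114 N (tension)
  F[2-4] = +24.6500 N (tension)
  F[3-4] = -64.0840 N (compression)
  F[3-5] = -0.0000 N (compression)
  F[4-5] = -0.0000 N (compression)
  Rx@0 = +153.9000 N
  Ry@0 = +471.6865 N
  Ry@4 = +59.1535 N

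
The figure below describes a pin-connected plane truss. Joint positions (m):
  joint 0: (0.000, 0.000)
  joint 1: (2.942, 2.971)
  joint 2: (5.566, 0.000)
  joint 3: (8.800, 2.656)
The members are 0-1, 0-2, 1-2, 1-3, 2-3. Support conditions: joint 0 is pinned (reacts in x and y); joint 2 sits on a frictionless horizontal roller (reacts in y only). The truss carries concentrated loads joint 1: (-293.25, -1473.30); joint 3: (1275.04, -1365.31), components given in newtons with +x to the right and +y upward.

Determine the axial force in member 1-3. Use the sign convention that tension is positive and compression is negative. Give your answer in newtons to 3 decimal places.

2760.942

N=4 nodes, M=5 members, R=3 reactions → 2N=8, M+R=8
member 0 (0-1): L=4.1812, (cx,cy)=(0.7036,0.7106)
member 1 (0-2): L=5.5660, (cx,cy)=(1.0000,0.0000)
member 2 (1-2): L=3.9639, (cx,cy)=(0.6620,-0.7495)
member 3 (1-3): L=5.8665, (cx,cy)=(0.9986,-0.0537)
member 4 (2-3): L=4.1849, (cx,cy)=(0.7728,0.6347)
solve A·x = −loads:
  F[0-1] = +774.8988 N (tension)
  F[0-2] = +436.5477 N (tension)
  F[1-2] = -2898.0712 N (compression)
  F[1-3] = +2760.9415 N (tension)
  F[2-3] = -1917.6340 N (compression)
  Rx@0 = -981.7900 N
  Ry@0 = -550.6169 N
  Ry@2 = +3389.2269 N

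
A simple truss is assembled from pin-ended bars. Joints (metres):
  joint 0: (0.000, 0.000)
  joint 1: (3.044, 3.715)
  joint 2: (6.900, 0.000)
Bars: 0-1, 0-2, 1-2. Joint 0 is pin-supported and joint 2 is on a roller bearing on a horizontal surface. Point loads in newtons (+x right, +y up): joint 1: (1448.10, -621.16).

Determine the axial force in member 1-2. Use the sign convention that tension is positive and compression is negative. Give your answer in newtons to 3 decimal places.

N=3 nodes, M=3 members, R=3 reactions → 2N=6, M+R=6
member 0 (0-1): L=4.8028, (cx,cy)=(0.6338,0.7735)
member 1 (0-2): L=6.9000, (cx,cy)=(1.0000,0.0000)
member 2 (1-2): L=5.3544, (cx,cy)=(0.7202,-0.6938)
solve A·x = −loads:
  F[0-1] = +559.1915 N (tension)
  F[0-2] = +1093.6883 N (tension)
  F[1-2] = -1518.6933 N (compression)
  Rx@0 = -1448.1000 N
  Ry@0 = -432.5360 N
  Ry@2 = +1053.6960 N

-1518.693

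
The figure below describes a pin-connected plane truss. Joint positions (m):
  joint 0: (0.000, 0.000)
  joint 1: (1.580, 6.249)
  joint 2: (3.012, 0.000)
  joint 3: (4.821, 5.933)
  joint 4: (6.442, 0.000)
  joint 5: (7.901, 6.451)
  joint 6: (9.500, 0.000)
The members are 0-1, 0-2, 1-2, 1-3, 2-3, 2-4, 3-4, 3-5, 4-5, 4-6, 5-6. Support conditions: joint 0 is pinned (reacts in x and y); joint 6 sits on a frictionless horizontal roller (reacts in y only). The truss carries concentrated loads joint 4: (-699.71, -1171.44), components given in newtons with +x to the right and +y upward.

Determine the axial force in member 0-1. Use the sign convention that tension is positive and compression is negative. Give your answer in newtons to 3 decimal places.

N=7 nodes, M=11 members, R=3 reactions → 2N=14, M+R=14
member 0 (0-1): L=6.4456, (cx,cy)=(0.2451,0.9695)
member 1 (0-2): L=3.0120, (cx,cy)=(1.0000,0.0000)
member 2 (1-2): L=6.4110, (cx,cy)=(0.2234,-0.9747)
member 3 (1-3): L=3.2564, (cx,cy)=(0.9953,-0.0970)
member 4 (2-3): L=6.2027, (cx,cy)=(0.2916,0.9565)
member 5 (2-4): L=3.4300, (cx,cy)=(1.0000,0.0000)
member 6 (3-4): L=6.1505, (cx,cy)=(0.2636,-0.9646)
member 7 (3-5): L=3.1233, (cx,cy)=(0.9862,0.1659)
member 8 (4-5): L=6.6139, (cx,cy)=(0.2206,0.9754)
member 9 (4-6): L=3.0580, (cx,cy)=(1.0000,0.0000)
member 10 (5-6): L=6.6462, (cx,cy)=(0.2406,-0.9706)
solve A·x = −loads:
  F[0-1] = -388.9467 N (compression)
  F[0-2] = -604.3688 N (compression)
  F[1-2] = +405.4502 N (tension)
  F[1-3] = -186.7869 N (compression)
  F[2-3] = -413.1686 N (compression)
  F[2-4] = -393.3044 N (compression)
  F[3-4] = +322.6545 N (tension)
  F[3-5] = -396.9411 N (compression)
  F[4-5] = +881.9190 N (tension)
  F[4-6] = +196.8968 N (tension)
  F[5-6] = -818.3982 N (compression)
  Rx@0 = +699.7100 N
  Ry@0 = +377.0804 N
  Ry@6 = +794.3596 N

-388.947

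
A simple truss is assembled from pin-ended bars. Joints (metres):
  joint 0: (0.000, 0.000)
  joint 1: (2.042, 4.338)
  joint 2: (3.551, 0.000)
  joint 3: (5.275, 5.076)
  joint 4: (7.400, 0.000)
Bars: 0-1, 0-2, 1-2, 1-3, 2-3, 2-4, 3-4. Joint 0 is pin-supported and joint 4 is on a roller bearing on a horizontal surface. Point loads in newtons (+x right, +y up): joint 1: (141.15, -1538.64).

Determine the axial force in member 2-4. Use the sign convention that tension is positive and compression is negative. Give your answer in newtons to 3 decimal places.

212.385

N=5 nodes, M=7 members, R=3 reactions → 2N=10, M+R=10
member 0 (0-1): L=4.7946, (cx,cy)=(0.4259,0.9048)
member 1 (0-2): L=3.5510, (cx,cy)=(1.0000,0.0000)
member 2 (1-2): L=4.5930, (cx,cy)=(0.3285,-0.9445)
member 3 (1-3): L=3.3162, (cx,cy)=(0.9749,0.2225)
member 4 (2-3): L=5.3608, (cx,cy)=(0.3216,0.9469)
member 5 (2-4): L=3.8490, (cx,cy)=(1.0000,0.0000)
member 6 (3-4): L=5.5029, (cx,cy)=(0.3862,-0.9224)
solve A·x = −loads:
  F[0-1] = -1139.8615 N (compression)
  F[0-2] = +626.6141 N (tension)
  F[1-2] = -637.9333 N (compression)
  F[1-3] = -427.7508 N (compression)
  F[2-3] = +636.3235 N (tension)
  F[2-4] = +212.3852 N (tension)
  F[3-4] = -549.9882 N (compression)
  Rx@0 = -141.1500 N
  Ry@0 = +1031.3141 N
  Ry@4 = +507.3259 N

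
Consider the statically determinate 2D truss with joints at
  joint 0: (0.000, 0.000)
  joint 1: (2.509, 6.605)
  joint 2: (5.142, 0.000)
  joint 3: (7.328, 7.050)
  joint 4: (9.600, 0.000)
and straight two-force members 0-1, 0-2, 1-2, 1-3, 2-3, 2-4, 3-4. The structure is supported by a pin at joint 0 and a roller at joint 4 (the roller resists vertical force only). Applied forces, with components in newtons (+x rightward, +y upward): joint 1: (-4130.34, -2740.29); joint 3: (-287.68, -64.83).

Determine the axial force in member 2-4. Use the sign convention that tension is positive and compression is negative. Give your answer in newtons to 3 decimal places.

N=5 nodes, M=7 members, R=3 reactions → 2N=10, M+R=10
member 0 (0-1): L=7.0655, (cx,cy)=(0.3551,0.9348)
member 1 (0-2): L=5.1420, (cx,cy)=(1.0000,0.0000)
member 2 (1-2): L=7.1105, (cx,cy)=(0.3703,-0.9289)
member 3 (1-3): L=4.8395, (cx,cy)=(0.9958,0.0920)
member 4 (2-3): L=7.3811, (cx,cy)=(0.2962,0.9551)
member 5 (2-4): L=4.4580, (cx,cy)=(1.0000,0.0000)
member 6 (3-4): L=7.4071, (cx,cy)=(0.3067,-0.9518)
solve A·x = −loads:
  F[0-1] = -5447.5085 N (compression)
  F[0-2] = -2483.5746 N (compression)
  F[1-2] = +2652.8277 N (tension)
  F[1-3] = +1218.7176 N (tension)
  F[2-3] = -2579.9879 N (compression)
  F[2-4] = -737.1437 N (compression)
  F[3-4] = +2403.1978 N (tension)
  Rx@0 = +4418.0200 N
  Ry@0 = +5092.4719 N
  Ry@4 = -2287.3519 N

-737.144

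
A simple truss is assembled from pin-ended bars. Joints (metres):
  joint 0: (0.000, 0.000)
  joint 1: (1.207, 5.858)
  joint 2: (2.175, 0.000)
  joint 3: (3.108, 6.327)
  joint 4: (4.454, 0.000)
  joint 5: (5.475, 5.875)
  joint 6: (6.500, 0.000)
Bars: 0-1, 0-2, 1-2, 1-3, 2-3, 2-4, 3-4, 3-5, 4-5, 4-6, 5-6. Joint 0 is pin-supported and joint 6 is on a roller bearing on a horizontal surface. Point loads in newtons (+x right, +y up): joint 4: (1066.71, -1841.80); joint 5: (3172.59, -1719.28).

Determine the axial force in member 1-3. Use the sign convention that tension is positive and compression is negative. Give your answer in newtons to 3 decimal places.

741.007

N=7 nodes, M=11 members, R=3 reactions → 2N=14, M+R=14
member 0 (0-1): L=5.9811, (cx,cy)=(0.2018,0.9794)
member 1 (0-2): L=2.1750, (cx,cy)=(1.0000,0.0000)
member 2 (1-2): L=5.9374, (cx,cy)=(0.1630,-0.9866)
member 3 (1-3): L=1.9580, (cx,cy)=(0.9709,0.2395)
member 4 (2-3): L=6.3954, (cx,cy)=(0.1459,0.9893)
member 5 (2-4): L=2.2790, (cx,cy)=(1.0000,0.0000)
member 6 (3-4): L=6.4686, (cx,cy)=(0.2081,-0.9781)
member 7 (3-5): L=2.4098, (cx,cy)=(0.9823,-0.1876)
member 8 (4-5): L=5.9631, (cx,cy)=(0.1712,0.9852)
member 9 (4-6): L=2.0460, (cx,cy)=(1.0000,0.0000)
member 10 (5-6): L=5.9637, (cx,cy)=(0.1719,-0.9851)
solve A·x = −loads:
  F[0-1] = +2059.0368 N (tension)
  F[0-2] = +3823.7784 N (tension)
  F[1-2] = -1864.1214 N (compression)
  F[1-3] = +741.0069 N (tension)
  F[2-3] = +1859.0699 N (tension)
  F[2-4] = +3248.6531 N (tension)
  F[3-4] = -2350.7068 N (compression)
  F[3-5] = +1506.5267 N (tension)
  F[4-5] = +4203.1218 N (tension)
  F[4-6] = +973.1401 N (tension)
  F[5-6] = -5662.0087 N (compression)
  Rx@0 = -4239.3000 N
  Ry@0 = -2016.6741 N
  Ry@6 = +5577.7541 N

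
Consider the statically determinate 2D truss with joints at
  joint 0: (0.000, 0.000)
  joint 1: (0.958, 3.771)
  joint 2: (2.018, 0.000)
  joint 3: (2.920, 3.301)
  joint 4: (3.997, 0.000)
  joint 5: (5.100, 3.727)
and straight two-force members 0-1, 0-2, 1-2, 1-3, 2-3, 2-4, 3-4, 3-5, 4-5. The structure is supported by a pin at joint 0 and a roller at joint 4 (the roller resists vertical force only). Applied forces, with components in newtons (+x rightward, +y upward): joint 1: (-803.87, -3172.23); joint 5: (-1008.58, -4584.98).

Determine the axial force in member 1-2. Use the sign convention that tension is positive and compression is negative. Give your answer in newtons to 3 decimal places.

-385.479

N=6 nodes, M=9 members, R=3 reactions → 2N=12, M+R=12
member 0 (0-1): L=3.8908, (cx,cy)=(0.2462,0.9692)
member 1 (0-2): L=2.0180, (cx,cy)=(1.0000,0.0000)
member 2 (1-2): L=3.9171, (cx,cy)=(0.2706,-0.9627)
member 3 (1-3): L=2.0175, (cx,cy)=(0.9725,-0.2330)
member 4 (2-3): L=3.4220, (cx,cy)=(0.2636,0.9646)
member 5 (2-4): L=1.9790, (cx,cy)=(1.0000,0.0000)
member 6 (3-4): L=3.4723, (cx,cy)=(0.3102,-0.9507)
member 7 (3-5): L=2.2212, (cx,cy)=(0.9814,0.1918)
member 8 (4-5): L=3.8868, (cx,cy)=(0.2838,0.9589)
solve A·x = −loads:
  F[0-1] = -2935.9076 N (compression)
  F[0-2] = -1089.5625 N (compression)
  F[1-2] = -385.4793 N (compression)
  F[1-3] = +190.5376 N (tension)
  F[2-3] = +384.7020 N (tension)
  F[2-4] = -1295.2777 N (compression)
  F[3-4] = -267.6627 N (compression)
  F[3-5] = +376.7125 N (tension)
  F[4-5] = -4856.9004 N (compression)
  Rx@0 = +1812.4500 N
  Ry@0 = +2845.5205 N
  Ry@4 = +4911.6895 N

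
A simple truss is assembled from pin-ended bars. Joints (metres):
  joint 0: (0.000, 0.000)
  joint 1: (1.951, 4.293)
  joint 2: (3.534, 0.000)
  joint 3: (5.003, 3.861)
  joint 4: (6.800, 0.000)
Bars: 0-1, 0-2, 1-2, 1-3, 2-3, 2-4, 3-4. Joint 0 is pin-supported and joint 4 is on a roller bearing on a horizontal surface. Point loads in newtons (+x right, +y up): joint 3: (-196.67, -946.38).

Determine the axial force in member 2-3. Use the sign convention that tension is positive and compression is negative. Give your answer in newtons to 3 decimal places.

-434.647

N=5 nodes, M=7 members, R=3 reactions → 2N=10, M+R=10
member 0 (0-1): L=4.7155, (cx,cy)=(0.4137,0.9104)
member 1 (0-2): L=3.5340, (cx,cy)=(1.0000,0.0000)
member 2 (1-2): L=4.5756, (cx,cy)=(0.3460,-0.9382)
member 3 (1-3): L=3.0824, (cx,cy)=(0.9901,-0.1401)
member 4 (2-3): L=4.1310, (cx,cy)=(0.3556,0.9346)
member 5 (2-4): L=3.2660, (cx,cy)=(1.0000,0.0000)
member 6 (3-4): L=4.2587, (cx,cy)=(0.4220,-0.9066)
solve A·x = −loads:
  F[0-1] = -397.3689 N (compression)
  F[0-2] = -32.2630 N (compression)
  F[1-2] = +432.9751 N (tension)
  F[1-3] = -317.3349 N (compression)
  F[2-3] = -434.6470 N (compression)
  F[2-4] = +272.0945 N (tension)
  F[3-4] = -644.8353 N (compression)
  Rx@0 = +196.6700 N
  Ry@0 = +361.7629 N
  Ry@4 = +584.6171 N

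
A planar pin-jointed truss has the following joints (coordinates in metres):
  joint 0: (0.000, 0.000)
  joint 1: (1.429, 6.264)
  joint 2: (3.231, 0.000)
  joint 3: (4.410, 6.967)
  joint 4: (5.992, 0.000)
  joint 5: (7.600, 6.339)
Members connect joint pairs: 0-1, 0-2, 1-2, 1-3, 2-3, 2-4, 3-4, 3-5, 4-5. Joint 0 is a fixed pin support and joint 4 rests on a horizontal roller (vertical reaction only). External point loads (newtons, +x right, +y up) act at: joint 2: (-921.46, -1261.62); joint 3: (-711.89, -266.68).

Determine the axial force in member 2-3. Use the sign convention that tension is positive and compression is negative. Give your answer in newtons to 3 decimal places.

-50.017

N=6 nodes, M=9 members, R=3 reactions → 2N=12, M+R=12
member 0 (0-1): L=6.4249, (cx,cy)=(0.2224,0.9750)
member 1 (0-2): L=3.2310, (cx,cy)=(1.0000,0.0000)
member 2 (1-2): L=6.5180, (cx,cy)=(0.2765,-0.9610)
member 3 (1-3): L=3.0628, (cx,cy)=(0.9733,0.2295)
member 4 (2-3): L=7.0661, (cx,cy)=(0.1669,0.9860)
member 5 (2-4): L=2.7610, (cx,cy)=(1.0000,0.0000)
member 6 (3-4): L=7.1444, (cx,cy)=(0.2214,-0.9752)
member 7 (3-5): L=3.2512, (cx,cy)=(0.9812,-0.1932)
member 8 (4-5): L=6.5398, (cx,cy)=(0.2459,0.9693)
solve A·x = −loads:
  F[0-1] = -1517.4752 N (compression)
  F[0-2] = -1295.8410 N (compression)
  F[1-2] = +1364.1025 N (tension)
  F[1-3] = -734.2363 N (compression)
  F[2-3] = -50.0171 N (compression)
  F[2-4] = +11.0888 N (tension)
  F[3-4] = -50.0775 N (compression)
  F[3-5] = -0.0000 N (tension)
  F[4-5] = +0.0000 N (tension)
  Rx@0 = +1633.3500 N
  Ry@0 = +1479.4657 N
  Ry@4 = +48.8343 N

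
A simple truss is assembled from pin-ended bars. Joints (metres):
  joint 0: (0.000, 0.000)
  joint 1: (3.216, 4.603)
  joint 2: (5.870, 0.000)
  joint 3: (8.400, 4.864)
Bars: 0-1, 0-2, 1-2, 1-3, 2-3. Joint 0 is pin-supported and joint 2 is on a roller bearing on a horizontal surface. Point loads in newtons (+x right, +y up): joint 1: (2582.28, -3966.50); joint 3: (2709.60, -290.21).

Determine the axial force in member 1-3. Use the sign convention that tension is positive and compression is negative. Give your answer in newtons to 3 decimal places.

N=4 nodes, M=5 members, R=3 reactions → 2N=8, M+R=8
member 0 (0-1): L=5.6152, (cx,cy)=(0.5727,0.8197)
member 1 (0-2): L=5.8700, (cx,cy)=(1.0000,0.0000)
member 2 (1-2): L=5.3133, (cx,cy)=(0.4995,-0.8663)
member 3 (1-3): L=5.1906, (cx,cy)=(0.9987,0.0503)
member 4 (2-3): L=5.4826, (cx,cy)=(0.4615,0.8872)
solve A·x = −loads:
  F[0-1] = +3173.9887 N (tension)
  F[0-2] = +3474.0318 N (tension)
  F[1-2] = -7411.2362 N (compression)
  F[1-3] = +2941.1995 N (tension)
  F[2-3] = -493.8257 N (compression)
  Rx@0 = -5291.8800 N
  Ry@0 = -2601.8517 N
  Ry@2 = +6858.5617 N

2941.200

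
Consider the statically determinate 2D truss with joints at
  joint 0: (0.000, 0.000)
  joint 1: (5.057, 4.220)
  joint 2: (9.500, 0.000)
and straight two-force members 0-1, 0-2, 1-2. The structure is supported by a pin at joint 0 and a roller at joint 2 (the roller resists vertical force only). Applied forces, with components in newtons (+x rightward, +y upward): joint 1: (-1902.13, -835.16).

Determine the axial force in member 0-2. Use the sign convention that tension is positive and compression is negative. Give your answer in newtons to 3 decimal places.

-421.535

N=3 nodes, M=3 members, R=3 reactions → 2N=6, M+R=6
member 0 (0-1): L=6.5865, (cx,cy)=(0.7678,0.6407)
member 1 (0-2): L=9.5000, (cx,cy)=(1.0000,0.0000)
member 2 (1-2): L=6.1277, (cx,cy)=(0.7251,-0.6887)
solve A·x = −loads:
  F[0-1] = -1928.3970 N (compression)
  F[0-2] = -421.5347 N (compression)
  F[1-2] = +581.3721 N (tension)
  Rx@0 = +1902.1300 N
  Ry@0 = +1235.5373 N
  Ry@2 = -400.3773 N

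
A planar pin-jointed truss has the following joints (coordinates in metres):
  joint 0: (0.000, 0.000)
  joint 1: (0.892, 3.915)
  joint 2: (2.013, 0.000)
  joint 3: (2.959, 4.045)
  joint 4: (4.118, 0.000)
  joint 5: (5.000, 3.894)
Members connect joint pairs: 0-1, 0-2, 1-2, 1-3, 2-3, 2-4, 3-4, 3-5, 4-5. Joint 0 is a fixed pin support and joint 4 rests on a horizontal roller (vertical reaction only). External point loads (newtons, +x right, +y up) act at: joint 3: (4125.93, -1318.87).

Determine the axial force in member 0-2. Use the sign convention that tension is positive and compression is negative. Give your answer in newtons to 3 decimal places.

N=6 nodes, M=9 members, R=3 reactions → 2N=12, M+R=12
member 0 (0-1): L=4.0153, (cx,cy)=(0.2221,0.9750)
member 1 (0-2): L=2.0130, (cx,cy)=(1.0000,0.0000)
member 2 (1-2): L=4.0723, (cx,cy)=(0.2753,-0.9614)
member 3 (1-3): L=2.0711, (cx,cy)=(0.9980,0.0628)
member 4 (2-3): L=4.1541, (cx,cy)=(0.2277,0.9737)
member 5 (2-4): L=2.1050, (cx,cy)=(1.0000,0.0000)
member 6 (3-4): L=4.2078, (cx,cy)=(0.2754,-0.9613)
member 7 (3-5): L=2.0466, (cx,cy)=(0.9973,-0.0738)
member 8 (4-5): L=3.9926, (cx,cy)=(0.2209,0.9753)
solve A·x = −loads:
  F[0-1] = +3775.9472 N (tension)
  F[0-2] = +3287.1089 N (tension)
  F[1-2] = -3707.8971 N (compression)
  F[1-3] = +1863.1770 N (tension)
  F[2-3] = +3660.8331 N (tension)
  F[2-4] = +1432.7667 N (tension)
  F[3-4] = -5201.6815 N (compression)
  F[3-5] = -0.0000 N (tension)
  F[4-5] = +0.0000 N (tension)
  Rx@0 = -4125.9300 N
  Ry@0 = -3681.5970 N
  Ry@4 = +5000.4670 N

3287.109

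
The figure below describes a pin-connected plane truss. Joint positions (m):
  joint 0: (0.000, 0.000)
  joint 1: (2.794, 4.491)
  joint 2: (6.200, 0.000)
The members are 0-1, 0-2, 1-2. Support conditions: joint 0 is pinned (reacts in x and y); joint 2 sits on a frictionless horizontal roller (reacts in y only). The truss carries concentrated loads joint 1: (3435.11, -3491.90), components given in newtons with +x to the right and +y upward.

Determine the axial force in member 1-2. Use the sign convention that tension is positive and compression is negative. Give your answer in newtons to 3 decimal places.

-5097.867

N=3 nodes, M=3 members, R=3 reactions → 2N=6, M+R=6
member 0 (0-1): L=5.2892, (cx,cy)=(0.5282,0.8491)
member 1 (0-2): L=6.2000, (cx,cy)=(1.0000,0.0000)
member 2 (1-2): L=5.6365, (cx,cy)=(0.6043,-0.7968)
solve A·x = −loads:
  F[0-1] = +671.2434 N (tension)
  F[0-2] = +3080.5275 N (tension)
  F[1-2] = -5097.8668 N (compression)
  Rx@0 = -3435.1100 N
  Ry@0 = -569.9464 N
  Ry@2 = +4061.8464 N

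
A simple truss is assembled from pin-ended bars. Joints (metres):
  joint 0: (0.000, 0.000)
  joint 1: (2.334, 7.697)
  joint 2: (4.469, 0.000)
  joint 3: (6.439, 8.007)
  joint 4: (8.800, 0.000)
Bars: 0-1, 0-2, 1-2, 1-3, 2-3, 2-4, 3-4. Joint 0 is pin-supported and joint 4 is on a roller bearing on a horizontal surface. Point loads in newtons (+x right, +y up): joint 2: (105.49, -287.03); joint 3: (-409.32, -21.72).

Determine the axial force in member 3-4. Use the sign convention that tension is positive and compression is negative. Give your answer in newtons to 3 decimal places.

N=5 nodes, M=7 members, R=3 reactions → 2N=10, M+R=10
member 0 (0-1): L=8.0431, (cx,cy)=(0.2902,0.9570)
member 1 (0-2): L=4.4690, (cx,cy)=(1.0000,0.0000)
member 2 (1-2): L=7.9876, (cx,cy)=(0.2673,-0.9636)
member 3 (1-3): L=4.1167, (cx,cy)=(0.9972,0.0753)
member 4 (2-3): L=8.2458, (cx,cy)=(0.2389,0.9710)
member 5 (2-4): L=4.3310, (cx,cy)=(1.0000,0.0000)
member 6 (3-4): L=8.3478, (cx,cy)=(0.2828,-0.9592)
solve A·x = −loads:
  F[0-1] = -542.8869 N (compression)
  F[0-2] = -146.2914 N (compression)
  F[1-2] = +515.9878 N (tension)
  F[1-3] = -296.2976 N (compression)
  F[2-3] = -216.4524 N (compression)
  F[2-4] = -62.1510 N (compression)
  F[3-4] = +219.7487 N (tension)
  Rx@0 = +303.8300 N
  Ry@0 = +519.5265 N
  Ry@4 = -210.7765 N

219.749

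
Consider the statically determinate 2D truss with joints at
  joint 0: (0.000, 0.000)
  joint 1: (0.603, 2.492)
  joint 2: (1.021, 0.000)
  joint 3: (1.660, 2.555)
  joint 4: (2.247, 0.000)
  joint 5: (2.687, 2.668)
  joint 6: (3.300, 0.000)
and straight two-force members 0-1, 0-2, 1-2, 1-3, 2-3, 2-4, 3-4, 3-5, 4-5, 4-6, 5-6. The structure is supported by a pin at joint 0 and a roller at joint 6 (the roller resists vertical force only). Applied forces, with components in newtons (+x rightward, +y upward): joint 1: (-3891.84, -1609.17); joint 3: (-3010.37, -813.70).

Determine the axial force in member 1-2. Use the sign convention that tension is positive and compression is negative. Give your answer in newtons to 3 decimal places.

N=7 nodes, M=11 members, R=3 reactions → 2N=14, M+R=14
member 0 (0-1): L=2.5639, (cx,cy)=(0.2352,0.9720)
member 1 (0-2): L=1.0210, (cx,cy)=(1.0000,0.0000)
member 2 (1-2): L=2.5268, (cx,cy)=(0.1654,-0.9862)
member 3 (1-3): L=1.0589, (cx,cy)=(0.9982,0.0595)
member 4 (2-3): L=2.6337, (cx,cy)=(0.2426,0.9701)
member 5 (2-4): L=1.2260, (cx,cy)=(1.0000,0.0000)
member 6 (3-4): L=2.6216, (cx,cy)=(0.2239,-0.9746)
member 7 (3-5): L=1.0332, (cx,cy)=(0.9940,0.1094)
member 8 (4-5): L=2.7040, (cx,cy)=(0.1627,0.9867)
member 9 (4-6): L=1.0530, (cx,cy)=(1.0000,0.0000)
member 10 (5-6): L=2.7375, (cx,cy)=(0.2239,-0.9746)
solve A·x = −loads:
  F[0-1] = -7190.9038 N (compression)
  F[0-2] = -5211.0031 N (compression)
  F[1-2] = +5532.8710 N (tension)
  F[1-3] = +1287.6350 N (tension)
  F[2-3] = -5624.7058 N (compression)
  F[2-4] = -2931.0298 N (compression)
  F[3-4] = +4892.5169 N (tension)
  F[3-5] = +1846.6131 N (tension)
  F[4-5] = -4832.7011 N (compression)
  F[4-6] = -1049.1605 N (compression)
  F[5-6] = +4685.3077 N (tension)
  Rx@0 = +6902.2100 N
  Ry@0 = +6989.2000 N
  Ry@6 = -4566.3300 N

5532.871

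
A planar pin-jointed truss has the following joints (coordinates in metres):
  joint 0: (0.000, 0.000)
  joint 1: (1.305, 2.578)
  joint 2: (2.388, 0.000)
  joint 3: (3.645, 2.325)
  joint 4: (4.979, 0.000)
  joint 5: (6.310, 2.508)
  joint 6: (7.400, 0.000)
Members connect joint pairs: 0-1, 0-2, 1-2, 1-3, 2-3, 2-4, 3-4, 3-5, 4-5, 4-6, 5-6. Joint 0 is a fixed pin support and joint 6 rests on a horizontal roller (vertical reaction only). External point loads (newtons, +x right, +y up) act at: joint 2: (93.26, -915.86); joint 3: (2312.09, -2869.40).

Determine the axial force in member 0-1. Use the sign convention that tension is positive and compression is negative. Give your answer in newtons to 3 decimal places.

-1513.002

N=7 nodes, M=11 members, R=3 reactions → 2N=14, M+R=14
member 0 (0-1): L=2.8895, (cx,cy)=(0.4516,0.8922)
member 1 (0-2): L=2.3880, (cx,cy)=(1.0000,0.0000)
member 2 (1-2): L=2.7962, (cx,cy)=(0.3873,-0.9220)
member 3 (1-3): L=2.3536, (cx,cy)=(0.9942,-0.1075)
member 4 (2-3): L=2.6430, (cx,cy)=(0.4756,0.8797)
member 5 (2-4): L=2.5910, (cx,cy)=(1.0000,0.0000)
member 6 (3-4): L=2.6805, (cx,cy)=(0.4977,-0.8674)
member 7 (3-5): L=2.6713, (cx,cy)=(0.9977,0.0685)
member 8 (4-5): L=2.8393, (cx,cy)=(0.4688,0.8833)
member 9 (4-6): L=2.4210, (cx,cy)=(1.0000,0.0000)
member 10 (5-6): L=2.7346, (cx,cy)=(0.3986,-0.9171)
solve A·x = −loads:
  F[0-1] = -1513.0021 N (compression)
  F[0-2] = +3088.6792 N (tension)
  F[1-2] = +1617.7961 N (tension)
  F[1-3] = -1317.5445 N (compression)
  F[2-3] = -654.4168 N (compression)
  F[2-4] = +3933.2334 N (tension)
  F[3-4] = -3000.9045 N (compression)
  F[3-5] = -2445.5341 N (compression)
  F[4-5] = +2946.7279 N (tension)
  F[4-6] = +1058.4289 N (tension)
  F[5-6] = -2655.4168 N (compression)
  Rx@0 = -2405.3500 N
  Ry@0 = +1349.9024 N
  Ry@6 = +2435.3576 N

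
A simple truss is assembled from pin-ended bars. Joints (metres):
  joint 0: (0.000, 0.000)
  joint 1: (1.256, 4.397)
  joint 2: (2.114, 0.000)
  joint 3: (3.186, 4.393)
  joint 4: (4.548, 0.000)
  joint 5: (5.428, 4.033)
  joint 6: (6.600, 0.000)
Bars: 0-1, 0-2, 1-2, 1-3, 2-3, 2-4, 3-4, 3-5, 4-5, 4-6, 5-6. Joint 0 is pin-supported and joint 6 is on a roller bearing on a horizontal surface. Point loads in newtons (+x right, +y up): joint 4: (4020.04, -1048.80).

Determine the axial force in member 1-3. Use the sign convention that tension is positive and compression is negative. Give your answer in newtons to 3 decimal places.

N=7 nodes, M=11 members, R=3 reactions → 2N=14, M+R=14
member 0 (0-1): L=4.5729, (cx,cy)=(0.2747,0.9615)
member 1 (0-2): L=2.1140, (cx,cy)=(1.0000,0.0000)
member 2 (1-2): L=4.4799, (cx,cy)=(0.1915,-0.9815)
member 3 (1-3): L=1.9300, (cx,cy)=(1.0000,-0.0021)
member 4 (2-3): L=4.5219, (cx,cy)=(0.2371,0.9715)
member 5 (2-4): L=2.4340, (cx,cy)=(1.0000,0.0000)
member 6 (3-4): L=4.5993, (cx,cy)=(0.2961,-0.9551)
member 7 (3-5): L=2.2707, (cx,cy)=(0.9874,-0.1585)
member 8 (4-5): L=4.1279, (cx,cy)=(0.2132,0.9770)
member 9 (4-6): L=2.0520, (cx,cy)=(1.0000,0.0000)
member 10 (5-6): L=4.1998, (cx,cy)=(0.2791,-0.9603)
solve A·x = −loads:
  F[0-1] = -339.1240 N (compression)
  F[0-2] = +4113.1849 N (tension)
  F[1-2] = +332.5627 N (tension)
  F[1-3] = -156.8380 N (compression)
  F[2-3] = -335.9844 N (compression)
  F[2-4] = +4256.5288 N (tension)
  F[3-4] = +401.1195 N (tension)
  F[3-5] = -359.8242 N (compression)
  F[4-5] = +681.3344 N (tension)
  F[4-6] = +210.0238 N (tension)
  F[5-6] = -752.6168 N (compression)
  Rx@0 = -4020.0400 N
  Ry@0 = +326.0815 N
  Ry@6 = +722.7185 N

-156.838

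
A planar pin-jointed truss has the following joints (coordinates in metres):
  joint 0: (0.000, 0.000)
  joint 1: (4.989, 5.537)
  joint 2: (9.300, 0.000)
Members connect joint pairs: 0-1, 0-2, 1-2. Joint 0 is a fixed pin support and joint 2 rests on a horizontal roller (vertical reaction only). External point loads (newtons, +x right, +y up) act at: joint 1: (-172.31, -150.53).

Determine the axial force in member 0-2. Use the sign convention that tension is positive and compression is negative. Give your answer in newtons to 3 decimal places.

-17.002

N=3 nodes, M=3 members, R=3 reactions → 2N=6, M+R=6
member 0 (0-1): L=7.4531, (cx,cy)=(0.6694,0.7429)
member 1 (0-2): L=9.3000, (cx,cy)=(1.0000,0.0000)
member 2 (1-2): L=7.0173, (cx,cy)=(0.6143,-0.7890)
solve A·x = −loads:
  F[0-1] = -232.0151 N (compression)
  F[0-2] = -17.0020 N (compression)
  F[1-2] = +27.6755 N (tension)
  Rx@0 = +172.3100 N
  Ry@0 = +172.3672 N
  Ry@2 = -21.8372 N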